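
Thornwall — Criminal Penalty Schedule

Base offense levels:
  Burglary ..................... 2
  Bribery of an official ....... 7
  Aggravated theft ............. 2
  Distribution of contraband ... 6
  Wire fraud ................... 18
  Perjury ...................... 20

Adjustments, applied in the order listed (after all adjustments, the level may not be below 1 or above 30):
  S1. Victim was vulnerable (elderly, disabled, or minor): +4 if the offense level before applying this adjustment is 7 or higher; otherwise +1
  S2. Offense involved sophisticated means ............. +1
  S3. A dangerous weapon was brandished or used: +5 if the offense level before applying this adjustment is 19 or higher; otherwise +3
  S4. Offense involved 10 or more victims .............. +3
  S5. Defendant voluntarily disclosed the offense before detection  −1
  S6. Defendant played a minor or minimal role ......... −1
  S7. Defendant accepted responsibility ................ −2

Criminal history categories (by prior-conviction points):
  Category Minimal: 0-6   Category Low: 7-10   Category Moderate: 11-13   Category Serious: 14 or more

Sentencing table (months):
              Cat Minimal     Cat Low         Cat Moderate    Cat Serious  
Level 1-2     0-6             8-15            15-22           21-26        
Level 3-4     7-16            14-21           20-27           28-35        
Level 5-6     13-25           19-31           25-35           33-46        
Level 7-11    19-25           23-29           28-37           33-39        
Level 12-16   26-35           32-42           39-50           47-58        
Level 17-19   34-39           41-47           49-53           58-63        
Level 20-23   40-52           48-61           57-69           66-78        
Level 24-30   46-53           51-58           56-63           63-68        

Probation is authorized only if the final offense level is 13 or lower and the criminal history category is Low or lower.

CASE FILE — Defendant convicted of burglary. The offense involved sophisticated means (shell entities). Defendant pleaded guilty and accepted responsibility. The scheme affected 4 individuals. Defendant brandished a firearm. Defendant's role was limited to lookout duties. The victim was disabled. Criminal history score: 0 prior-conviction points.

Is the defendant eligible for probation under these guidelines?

Base offense level for burglary: 2.
S1 applies (level before this adjustment is 2 < 7, so +1): 2 + 1 = 3.
S2 applies: 3 + 1 = 4.
S3 applies (level before this adjustment is 4 < 19, so +3): 4 + 3 = 7.
S4 does not apply.
S6 applies: 7 − 1 = 6.
S7 applies: 6 − 2 = 4.
Final offense level: 4.
Criminal history: 0 prior points → Category Minimal (0-6).
Level 4 falls in the 3-4 band.
Grid: Level 3-4 × Category Minimal = 7-16 months.
Probation check: level 4 ≤ 13 and category Minimal ≤ Low → eligible.

Yes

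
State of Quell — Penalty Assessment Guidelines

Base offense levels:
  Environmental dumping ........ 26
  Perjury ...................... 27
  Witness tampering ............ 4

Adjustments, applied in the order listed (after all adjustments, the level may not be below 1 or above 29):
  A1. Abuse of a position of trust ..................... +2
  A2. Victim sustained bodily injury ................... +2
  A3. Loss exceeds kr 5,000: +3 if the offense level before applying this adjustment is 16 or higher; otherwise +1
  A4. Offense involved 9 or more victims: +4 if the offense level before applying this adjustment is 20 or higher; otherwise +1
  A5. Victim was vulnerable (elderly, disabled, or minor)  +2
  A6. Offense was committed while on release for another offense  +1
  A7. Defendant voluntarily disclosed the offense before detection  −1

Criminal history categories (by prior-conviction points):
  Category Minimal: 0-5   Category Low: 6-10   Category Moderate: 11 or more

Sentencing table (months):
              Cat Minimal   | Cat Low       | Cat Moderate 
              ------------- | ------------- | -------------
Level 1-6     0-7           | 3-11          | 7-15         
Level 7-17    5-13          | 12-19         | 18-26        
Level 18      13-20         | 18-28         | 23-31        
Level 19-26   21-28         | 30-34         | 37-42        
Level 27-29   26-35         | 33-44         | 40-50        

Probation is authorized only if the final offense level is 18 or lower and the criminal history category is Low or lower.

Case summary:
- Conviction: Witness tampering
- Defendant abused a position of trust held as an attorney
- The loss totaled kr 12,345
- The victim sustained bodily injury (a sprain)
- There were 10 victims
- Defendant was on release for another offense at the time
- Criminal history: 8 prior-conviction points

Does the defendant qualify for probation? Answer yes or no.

Base offense level for witness tampering: 4.
A1 applies: 4 + 2 = 6.
A2 applies: 6 + 2 = 8.
A3 applies (level before this adjustment is 8 < 16, so +1): 8 + 1 = 9.
A4 applies (level before this adjustment is 9 < 20, so +1): 9 + 1 = 10.
A6 applies: 10 + 1 = 11.
Final offense level: 11.
Criminal history: 8 prior points → Category Low (6-10).
Level 11 falls in the 7-17 band.
Grid: Level 7-17 × Category Low = 12-19 months.
Probation check: level 11 ≤ 18 and category Low ≤ Low → eligible.

Yes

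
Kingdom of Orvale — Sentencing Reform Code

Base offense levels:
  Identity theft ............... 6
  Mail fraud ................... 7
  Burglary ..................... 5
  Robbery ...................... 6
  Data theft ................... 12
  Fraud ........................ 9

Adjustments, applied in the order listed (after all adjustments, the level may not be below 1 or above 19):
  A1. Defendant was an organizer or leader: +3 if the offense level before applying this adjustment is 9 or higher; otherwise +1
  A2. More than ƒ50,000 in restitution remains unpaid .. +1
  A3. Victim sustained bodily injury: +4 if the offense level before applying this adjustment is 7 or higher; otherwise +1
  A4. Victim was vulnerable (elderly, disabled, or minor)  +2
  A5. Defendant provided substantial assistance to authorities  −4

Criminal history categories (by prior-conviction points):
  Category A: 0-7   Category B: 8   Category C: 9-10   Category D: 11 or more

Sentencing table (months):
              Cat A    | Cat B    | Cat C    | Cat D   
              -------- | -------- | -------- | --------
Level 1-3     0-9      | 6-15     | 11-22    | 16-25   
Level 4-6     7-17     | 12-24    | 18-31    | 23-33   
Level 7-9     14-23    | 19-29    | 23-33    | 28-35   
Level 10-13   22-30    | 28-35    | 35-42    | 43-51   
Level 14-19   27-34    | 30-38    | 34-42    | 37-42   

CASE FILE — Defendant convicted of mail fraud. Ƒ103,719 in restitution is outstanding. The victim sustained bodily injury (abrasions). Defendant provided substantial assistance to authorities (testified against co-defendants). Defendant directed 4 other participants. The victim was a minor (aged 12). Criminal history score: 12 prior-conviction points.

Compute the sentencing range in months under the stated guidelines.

43-51 months

Base offense level for mail fraud: 7.
A1 applies (level before this adjustment is 7 < 9, so +1): 7 + 1 = 8.
A2 applies: 8 + 1 = 9.
A3 applies (level before this adjustment is 9 ≥ 7, so +4): 9 + 4 = 13.
A4 applies: 13 + 2 = 15.
A5 applies: 15 − 4 = 11.
Final offense level: 11.
Criminal history: 12 prior points → Category D (11+).
Level 11 falls in the 10-13 band.
Grid: Level 10-13 × Category D = 43-51 months.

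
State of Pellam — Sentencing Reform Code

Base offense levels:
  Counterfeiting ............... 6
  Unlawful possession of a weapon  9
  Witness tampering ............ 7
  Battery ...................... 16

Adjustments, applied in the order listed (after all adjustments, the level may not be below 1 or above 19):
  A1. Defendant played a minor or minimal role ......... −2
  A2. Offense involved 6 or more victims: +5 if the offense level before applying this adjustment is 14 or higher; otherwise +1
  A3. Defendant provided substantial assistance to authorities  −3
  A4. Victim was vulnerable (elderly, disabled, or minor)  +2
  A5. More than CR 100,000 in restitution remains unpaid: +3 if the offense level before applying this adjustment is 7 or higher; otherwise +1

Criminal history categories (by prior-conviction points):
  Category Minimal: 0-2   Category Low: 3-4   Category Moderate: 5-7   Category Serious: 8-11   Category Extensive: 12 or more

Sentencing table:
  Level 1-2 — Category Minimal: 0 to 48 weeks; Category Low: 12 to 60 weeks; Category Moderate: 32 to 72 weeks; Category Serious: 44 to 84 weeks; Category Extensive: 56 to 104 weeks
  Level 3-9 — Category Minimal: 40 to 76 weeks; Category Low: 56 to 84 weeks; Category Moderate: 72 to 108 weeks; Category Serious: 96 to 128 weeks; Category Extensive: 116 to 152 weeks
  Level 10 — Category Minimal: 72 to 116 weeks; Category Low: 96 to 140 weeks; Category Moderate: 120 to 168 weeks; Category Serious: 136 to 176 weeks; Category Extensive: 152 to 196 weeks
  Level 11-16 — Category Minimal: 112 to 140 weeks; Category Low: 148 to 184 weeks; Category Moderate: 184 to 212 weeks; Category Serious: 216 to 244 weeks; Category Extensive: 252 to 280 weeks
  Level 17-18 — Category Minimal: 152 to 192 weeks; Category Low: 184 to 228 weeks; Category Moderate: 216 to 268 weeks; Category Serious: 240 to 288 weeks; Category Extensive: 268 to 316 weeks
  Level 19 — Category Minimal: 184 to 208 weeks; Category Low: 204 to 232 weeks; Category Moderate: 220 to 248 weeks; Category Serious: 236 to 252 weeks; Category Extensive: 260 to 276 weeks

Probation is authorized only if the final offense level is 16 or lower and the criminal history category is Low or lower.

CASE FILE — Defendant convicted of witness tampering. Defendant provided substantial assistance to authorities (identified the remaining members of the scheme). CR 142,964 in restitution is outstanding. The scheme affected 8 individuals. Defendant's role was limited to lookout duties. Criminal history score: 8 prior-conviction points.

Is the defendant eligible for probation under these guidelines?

No

Base offense level for witness tampering: 7.
A1 applies: 7 − 2 = 5.
A2 applies (level before this adjustment is 5 < 14, so +1): 5 + 1 = 6.
A3 applies: 6 − 3 = 3.
A4 does not apply.
A5 applies (level before this adjustment is 3 < 7, so +1): 3 + 1 = 4.
Final offense level: 4.
Criminal history: 8 prior points → Category Serious (8-11).
Level 4 falls in the 3-9 band.
Grid: Level 3-9 × Category Serious = 96-128 weeks.
Probation check: level 4 ≤ 16 and category Serious > Low → not eligible.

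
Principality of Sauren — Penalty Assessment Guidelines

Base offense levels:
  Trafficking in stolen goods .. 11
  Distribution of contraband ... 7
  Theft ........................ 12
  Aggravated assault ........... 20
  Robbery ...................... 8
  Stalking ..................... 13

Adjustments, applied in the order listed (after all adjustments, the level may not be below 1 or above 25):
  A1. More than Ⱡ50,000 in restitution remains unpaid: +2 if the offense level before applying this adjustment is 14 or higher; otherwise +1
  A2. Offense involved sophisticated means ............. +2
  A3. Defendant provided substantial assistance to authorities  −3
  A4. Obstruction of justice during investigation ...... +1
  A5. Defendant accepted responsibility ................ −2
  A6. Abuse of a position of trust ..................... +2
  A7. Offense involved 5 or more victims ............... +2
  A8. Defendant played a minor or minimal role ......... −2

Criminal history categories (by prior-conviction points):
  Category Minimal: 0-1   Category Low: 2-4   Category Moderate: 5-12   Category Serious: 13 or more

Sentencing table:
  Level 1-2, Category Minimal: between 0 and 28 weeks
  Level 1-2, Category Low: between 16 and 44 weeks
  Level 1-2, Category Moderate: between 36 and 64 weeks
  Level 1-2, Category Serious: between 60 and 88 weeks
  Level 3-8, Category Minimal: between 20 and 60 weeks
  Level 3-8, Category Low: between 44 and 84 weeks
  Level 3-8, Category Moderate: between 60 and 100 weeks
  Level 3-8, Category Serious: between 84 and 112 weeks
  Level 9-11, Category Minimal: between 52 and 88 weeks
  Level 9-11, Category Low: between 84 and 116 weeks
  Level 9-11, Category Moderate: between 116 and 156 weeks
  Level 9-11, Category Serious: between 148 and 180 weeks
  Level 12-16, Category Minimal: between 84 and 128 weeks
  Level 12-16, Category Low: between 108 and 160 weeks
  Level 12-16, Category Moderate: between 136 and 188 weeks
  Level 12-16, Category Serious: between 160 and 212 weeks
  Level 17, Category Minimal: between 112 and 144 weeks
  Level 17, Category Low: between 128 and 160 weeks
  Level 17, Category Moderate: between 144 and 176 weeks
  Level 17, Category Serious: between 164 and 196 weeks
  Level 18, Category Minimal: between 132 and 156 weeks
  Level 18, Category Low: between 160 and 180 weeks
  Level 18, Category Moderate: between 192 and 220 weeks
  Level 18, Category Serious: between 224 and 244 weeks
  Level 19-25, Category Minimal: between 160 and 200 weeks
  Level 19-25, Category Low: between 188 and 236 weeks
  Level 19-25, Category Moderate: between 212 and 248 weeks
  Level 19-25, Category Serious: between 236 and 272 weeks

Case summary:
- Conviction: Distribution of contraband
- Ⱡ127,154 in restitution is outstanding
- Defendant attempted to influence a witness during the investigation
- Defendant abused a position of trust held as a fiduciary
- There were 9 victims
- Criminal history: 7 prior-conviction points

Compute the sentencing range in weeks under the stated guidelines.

Base offense level for distribution of contraband: 7.
A1 applies (level before this adjustment is 7 < 14, so +1): 7 + 1 = 8.
A2 does not apply.
A3 does not apply.
A4 applies: 8 + 1 = 9.
A5 does not apply.
A6 applies: 9 + 2 = 11.
A7 applies: 11 + 2 = 13.
Final offense level: 13.
Criminal history: 7 prior points → Category Moderate (5-12).
Level 13 falls in the 12-16 band.
Grid: Level 12-16 × Category Moderate = 136-188 weeks.

136-188 weeks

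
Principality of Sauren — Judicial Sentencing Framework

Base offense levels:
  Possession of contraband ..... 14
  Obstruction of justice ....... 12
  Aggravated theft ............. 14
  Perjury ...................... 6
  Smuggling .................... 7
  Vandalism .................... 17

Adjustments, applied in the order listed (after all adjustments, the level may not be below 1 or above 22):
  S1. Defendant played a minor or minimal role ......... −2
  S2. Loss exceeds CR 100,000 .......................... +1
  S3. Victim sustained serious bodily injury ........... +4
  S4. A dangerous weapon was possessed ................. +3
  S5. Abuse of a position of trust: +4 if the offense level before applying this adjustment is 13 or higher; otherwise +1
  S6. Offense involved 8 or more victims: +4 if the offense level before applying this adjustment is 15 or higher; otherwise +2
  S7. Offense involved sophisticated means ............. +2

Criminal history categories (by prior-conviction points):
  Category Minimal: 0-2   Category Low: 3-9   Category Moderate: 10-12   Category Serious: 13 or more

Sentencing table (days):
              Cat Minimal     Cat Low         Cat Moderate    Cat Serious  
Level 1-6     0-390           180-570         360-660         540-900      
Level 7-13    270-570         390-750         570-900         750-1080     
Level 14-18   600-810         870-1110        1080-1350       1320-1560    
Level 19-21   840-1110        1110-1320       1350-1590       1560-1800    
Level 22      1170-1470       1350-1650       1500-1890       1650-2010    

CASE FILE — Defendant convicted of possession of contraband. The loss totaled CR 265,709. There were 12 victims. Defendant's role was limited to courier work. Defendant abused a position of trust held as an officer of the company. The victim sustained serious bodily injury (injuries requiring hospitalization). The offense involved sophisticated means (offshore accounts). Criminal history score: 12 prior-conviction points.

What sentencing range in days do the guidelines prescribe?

Base offense level for possession of contraband: 14.
S1 applies: 14 − 2 = 12.
S2 applies: 12 + 1 = 13.
S3 applies: 13 + 4 = 17.
S5 applies (level before this adjustment is 17 ≥ 13, so +4): 17 + 4 = 21.
S6 applies (level before this adjustment is 21 ≥ 15, so +4): 21 + 4 = 25.
S7 applies: 25 + 2 = 27.
Level 27 exceeds the maximum of 22; capped at 22.
Final offense level: 22.
Criminal history: 12 prior points → Category Moderate (10-12).
Level 22 falls in the 22 band.
Grid: Level 22 × Category Moderate = 1500-1890 days.

1500-1890 days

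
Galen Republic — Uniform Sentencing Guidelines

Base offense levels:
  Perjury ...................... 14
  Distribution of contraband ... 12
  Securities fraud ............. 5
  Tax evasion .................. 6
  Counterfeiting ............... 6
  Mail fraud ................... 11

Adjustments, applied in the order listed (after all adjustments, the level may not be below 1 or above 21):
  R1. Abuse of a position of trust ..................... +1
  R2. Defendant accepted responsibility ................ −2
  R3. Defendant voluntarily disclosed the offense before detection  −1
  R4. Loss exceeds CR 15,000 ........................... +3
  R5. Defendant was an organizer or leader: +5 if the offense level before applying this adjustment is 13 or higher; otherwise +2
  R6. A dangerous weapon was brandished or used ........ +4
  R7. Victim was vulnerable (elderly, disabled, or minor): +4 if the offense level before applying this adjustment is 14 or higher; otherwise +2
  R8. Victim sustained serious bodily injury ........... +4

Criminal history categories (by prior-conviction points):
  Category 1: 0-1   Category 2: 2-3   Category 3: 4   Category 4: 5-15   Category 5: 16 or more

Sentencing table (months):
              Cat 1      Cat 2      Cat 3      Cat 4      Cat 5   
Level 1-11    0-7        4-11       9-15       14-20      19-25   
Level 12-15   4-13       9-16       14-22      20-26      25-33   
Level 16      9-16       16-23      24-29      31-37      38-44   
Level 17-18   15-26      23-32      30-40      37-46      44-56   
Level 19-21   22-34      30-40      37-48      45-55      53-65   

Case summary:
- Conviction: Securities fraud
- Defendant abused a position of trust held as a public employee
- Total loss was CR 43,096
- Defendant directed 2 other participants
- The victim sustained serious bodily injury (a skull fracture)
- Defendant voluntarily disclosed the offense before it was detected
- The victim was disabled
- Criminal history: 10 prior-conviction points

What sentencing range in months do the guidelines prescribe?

31-37 months

Base offense level for securities fraud: 5.
R1 applies: 5 + 1 = 6.
R3 applies: 6 − 1 = 5.
R4 applies: 5 + 3 = 8.
R5 applies (level before this adjustment is 8 < 13, so +2): 8 + 2 = 10.
R7 applies (level before this adjustment is 10 < 14, so +2): 10 + 2 = 12.
R8 applies: 12 + 4 = 16.
Final offense level: 16.
Criminal history: 10 prior points → Category 4 (5-15).
Level 16 falls in the 16 band.
Grid: Level 16 × Category 4 = 31-37 months.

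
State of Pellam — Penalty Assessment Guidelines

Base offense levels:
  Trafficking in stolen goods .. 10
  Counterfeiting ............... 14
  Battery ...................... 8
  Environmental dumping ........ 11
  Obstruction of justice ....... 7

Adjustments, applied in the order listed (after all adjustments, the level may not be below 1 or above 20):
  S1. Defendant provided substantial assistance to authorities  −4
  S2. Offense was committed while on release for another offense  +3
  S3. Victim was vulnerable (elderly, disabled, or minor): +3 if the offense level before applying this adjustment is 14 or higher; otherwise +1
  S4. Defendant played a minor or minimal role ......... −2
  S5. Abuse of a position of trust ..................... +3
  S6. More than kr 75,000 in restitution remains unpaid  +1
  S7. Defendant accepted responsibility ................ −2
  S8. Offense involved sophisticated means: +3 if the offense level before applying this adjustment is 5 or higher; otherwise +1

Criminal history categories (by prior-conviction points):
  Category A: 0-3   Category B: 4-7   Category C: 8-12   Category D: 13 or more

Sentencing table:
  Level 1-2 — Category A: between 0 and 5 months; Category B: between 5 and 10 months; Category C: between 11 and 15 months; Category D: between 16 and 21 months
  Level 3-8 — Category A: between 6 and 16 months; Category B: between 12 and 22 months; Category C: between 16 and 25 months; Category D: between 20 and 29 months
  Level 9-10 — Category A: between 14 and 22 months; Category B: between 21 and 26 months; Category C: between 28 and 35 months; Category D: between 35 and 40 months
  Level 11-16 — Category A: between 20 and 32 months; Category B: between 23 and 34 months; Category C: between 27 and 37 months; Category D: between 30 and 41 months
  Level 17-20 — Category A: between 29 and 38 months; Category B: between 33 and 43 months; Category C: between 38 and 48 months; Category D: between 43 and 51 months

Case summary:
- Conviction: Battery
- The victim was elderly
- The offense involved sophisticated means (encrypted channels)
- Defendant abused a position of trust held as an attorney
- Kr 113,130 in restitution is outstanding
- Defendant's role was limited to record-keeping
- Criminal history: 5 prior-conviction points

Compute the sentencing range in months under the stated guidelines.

Base offense level for battery: 8.
S3 applies (level before this adjustment is 8 < 14, so +1): 8 + 1 = 9.
S4 applies: 9 − 2 = 7.
S5 applies: 7 + 3 = 10.
S6 applies: 10 + 1 = 11.
S8 applies (level before this adjustment is 11 ≥ 5, so +3): 11 + 3 = 14.
Final offense level: 14.
Criminal history: 5 prior points → Category B (4-7).
Level 14 falls in the 11-16 band.
Grid: Level 11-16 × Category B = 23-34 months.

23-34 months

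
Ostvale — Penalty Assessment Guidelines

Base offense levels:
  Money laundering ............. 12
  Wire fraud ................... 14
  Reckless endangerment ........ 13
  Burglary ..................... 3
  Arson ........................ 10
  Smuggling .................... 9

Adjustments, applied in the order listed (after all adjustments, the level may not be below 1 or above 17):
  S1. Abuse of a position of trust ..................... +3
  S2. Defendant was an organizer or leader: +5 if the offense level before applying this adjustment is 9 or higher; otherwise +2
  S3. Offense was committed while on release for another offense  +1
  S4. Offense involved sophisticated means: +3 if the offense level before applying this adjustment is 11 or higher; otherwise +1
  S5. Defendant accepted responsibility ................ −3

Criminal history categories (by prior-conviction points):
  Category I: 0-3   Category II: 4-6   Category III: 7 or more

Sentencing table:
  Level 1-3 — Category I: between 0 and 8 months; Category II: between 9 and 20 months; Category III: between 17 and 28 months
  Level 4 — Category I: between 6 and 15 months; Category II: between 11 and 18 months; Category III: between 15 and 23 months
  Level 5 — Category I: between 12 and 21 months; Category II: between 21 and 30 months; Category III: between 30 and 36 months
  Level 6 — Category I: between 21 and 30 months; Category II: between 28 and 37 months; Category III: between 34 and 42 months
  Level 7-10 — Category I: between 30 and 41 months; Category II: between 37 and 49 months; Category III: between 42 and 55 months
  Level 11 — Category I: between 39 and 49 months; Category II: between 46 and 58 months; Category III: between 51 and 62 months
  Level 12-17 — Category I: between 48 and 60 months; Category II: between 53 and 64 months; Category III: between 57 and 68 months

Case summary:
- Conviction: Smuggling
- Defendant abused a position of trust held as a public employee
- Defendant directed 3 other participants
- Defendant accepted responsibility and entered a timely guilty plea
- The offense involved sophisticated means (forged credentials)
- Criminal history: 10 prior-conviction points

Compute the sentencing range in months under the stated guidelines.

Base offense level for smuggling: 9.
S1 applies: 9 + 3 = 12.
S2 applies (level before this adjustment is 12 ≥ 9, so +5): 12 + 5 = 17.
S4 applies (level before this adjustment is 17 ≥ 11, so +3): 17 + 3 = 20.
S5 applies: 20 − 3 = 17.
Final offense level: 17.
Criminal history: 10 prior points → Category III (7+).
Level 17 falls in the 12-17 band.
Grid: Level 12-17 × Category III = 57-68 months.

57-68 months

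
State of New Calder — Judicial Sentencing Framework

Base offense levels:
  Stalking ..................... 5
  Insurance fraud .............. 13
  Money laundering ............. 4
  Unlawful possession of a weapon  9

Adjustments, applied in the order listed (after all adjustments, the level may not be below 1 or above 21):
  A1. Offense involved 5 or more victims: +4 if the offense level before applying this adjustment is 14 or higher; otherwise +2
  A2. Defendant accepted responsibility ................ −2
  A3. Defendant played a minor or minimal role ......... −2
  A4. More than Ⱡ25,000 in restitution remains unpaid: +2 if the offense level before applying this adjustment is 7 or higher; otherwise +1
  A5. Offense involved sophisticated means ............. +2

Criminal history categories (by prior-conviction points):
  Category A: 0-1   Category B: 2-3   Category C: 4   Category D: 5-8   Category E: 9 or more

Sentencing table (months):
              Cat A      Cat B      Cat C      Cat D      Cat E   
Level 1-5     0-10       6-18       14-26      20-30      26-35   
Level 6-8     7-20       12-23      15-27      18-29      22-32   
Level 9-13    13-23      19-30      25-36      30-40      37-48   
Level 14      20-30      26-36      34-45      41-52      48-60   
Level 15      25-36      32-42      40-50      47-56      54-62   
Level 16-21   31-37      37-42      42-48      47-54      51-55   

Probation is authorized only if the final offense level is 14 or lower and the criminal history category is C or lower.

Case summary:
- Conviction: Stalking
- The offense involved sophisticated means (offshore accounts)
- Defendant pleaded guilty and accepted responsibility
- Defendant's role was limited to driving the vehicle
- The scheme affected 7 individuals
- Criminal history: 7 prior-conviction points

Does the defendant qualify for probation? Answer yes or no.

Base offense level for stalking: 5.
A1 applies (level before this adjustment is 5 < 14, so +2): 5 + 2 = 7.
A2 applies: 7 − 2 = 5.
A3 applies: 5 − 2 = 3.
A5 applies: 3 + 2 = 5.
Final offense level: 5.
Criminal history: 7 prior points → Category D (5-8).
Level 5 falls in the 1-5 band.
Grid: Level 1-5 × Category D = 20-30 months.
Probation check: level 5 ≤ 14 and category D > C → not eligible.

No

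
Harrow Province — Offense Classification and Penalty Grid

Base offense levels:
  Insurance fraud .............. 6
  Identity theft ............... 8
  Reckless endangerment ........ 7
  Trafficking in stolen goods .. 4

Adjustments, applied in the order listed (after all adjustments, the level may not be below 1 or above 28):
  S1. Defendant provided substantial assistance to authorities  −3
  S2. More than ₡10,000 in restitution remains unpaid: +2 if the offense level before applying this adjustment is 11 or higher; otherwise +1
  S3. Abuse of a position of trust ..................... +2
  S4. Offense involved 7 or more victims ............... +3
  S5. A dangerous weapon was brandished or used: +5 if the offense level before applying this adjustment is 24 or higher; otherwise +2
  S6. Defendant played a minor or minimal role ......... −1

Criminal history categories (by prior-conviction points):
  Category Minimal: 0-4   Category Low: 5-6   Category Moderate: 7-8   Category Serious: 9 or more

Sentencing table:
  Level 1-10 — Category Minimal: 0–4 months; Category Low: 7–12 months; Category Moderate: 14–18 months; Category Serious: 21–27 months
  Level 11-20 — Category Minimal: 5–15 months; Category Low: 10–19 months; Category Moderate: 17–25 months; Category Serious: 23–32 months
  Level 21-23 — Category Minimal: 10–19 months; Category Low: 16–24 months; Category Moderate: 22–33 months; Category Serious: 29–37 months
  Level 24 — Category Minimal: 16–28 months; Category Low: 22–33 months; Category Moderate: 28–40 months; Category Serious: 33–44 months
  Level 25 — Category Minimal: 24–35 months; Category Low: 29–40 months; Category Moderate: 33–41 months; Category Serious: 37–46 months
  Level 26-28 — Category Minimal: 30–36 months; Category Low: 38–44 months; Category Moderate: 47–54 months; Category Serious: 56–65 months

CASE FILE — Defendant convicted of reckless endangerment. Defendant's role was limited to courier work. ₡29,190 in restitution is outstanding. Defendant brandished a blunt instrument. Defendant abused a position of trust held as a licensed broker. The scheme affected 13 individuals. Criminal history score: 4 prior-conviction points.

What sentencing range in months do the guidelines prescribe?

Base offense level for reckless endangerment: 7.
S2 applies (level before this adjustment is 7 < 11, so +1): 7 + 1 = 8.
S3 applies: 8 + 2 = 10.
S4 applies: 10 + 3 = 13.
S5 applies (level before this adjustment is 13 < 24, so +2): 13 + 2 = 15.
S6 applies: 15 − 1 = 14.
Final offense level: 14.
Criminal history: 4 prior points → Category Minimal (0-4).
Level 14 falls in the 11-20 band.
Grid: Level 11-20 × Category Minimal = 5-15 months.

5-15 months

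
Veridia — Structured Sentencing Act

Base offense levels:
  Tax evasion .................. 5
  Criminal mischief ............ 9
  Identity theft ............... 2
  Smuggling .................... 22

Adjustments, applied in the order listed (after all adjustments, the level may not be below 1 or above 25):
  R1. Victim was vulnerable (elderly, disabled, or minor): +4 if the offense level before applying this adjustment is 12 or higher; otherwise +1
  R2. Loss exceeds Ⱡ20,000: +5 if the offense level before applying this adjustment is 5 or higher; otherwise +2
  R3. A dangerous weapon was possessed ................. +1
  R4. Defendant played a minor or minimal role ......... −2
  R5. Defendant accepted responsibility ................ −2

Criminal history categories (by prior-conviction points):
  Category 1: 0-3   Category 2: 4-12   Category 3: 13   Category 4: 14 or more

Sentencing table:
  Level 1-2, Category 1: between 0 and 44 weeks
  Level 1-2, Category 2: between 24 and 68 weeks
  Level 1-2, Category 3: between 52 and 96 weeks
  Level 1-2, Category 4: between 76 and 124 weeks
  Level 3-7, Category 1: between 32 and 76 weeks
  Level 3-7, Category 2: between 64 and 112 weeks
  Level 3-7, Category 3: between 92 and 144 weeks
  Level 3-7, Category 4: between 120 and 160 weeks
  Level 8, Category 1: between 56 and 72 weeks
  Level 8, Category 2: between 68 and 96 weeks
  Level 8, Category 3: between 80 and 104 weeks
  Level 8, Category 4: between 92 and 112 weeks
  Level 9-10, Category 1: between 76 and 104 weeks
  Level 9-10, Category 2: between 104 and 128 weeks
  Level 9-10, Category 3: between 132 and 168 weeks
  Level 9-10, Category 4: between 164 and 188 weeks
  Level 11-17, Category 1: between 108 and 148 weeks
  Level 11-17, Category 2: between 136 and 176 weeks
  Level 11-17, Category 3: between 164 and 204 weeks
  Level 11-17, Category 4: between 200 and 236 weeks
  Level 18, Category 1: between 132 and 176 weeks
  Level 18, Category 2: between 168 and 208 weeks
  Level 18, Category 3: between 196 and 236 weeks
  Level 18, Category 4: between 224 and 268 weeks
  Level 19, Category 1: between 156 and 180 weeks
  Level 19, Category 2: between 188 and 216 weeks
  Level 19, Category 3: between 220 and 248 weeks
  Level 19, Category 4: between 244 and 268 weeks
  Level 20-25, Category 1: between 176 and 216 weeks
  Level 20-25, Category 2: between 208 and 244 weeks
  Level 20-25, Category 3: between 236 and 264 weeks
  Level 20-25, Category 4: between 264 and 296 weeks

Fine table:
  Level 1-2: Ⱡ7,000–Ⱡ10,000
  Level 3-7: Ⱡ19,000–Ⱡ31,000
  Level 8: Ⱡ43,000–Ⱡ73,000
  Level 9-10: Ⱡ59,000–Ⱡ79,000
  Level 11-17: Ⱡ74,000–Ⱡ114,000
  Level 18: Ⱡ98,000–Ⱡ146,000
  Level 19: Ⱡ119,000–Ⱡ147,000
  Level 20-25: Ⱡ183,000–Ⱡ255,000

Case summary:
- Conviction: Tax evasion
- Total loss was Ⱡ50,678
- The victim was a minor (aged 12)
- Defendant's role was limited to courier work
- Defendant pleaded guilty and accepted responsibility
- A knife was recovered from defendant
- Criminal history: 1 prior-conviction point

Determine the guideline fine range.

Ⱡ43,000–Ⱡ73,000

Base offense level for tax evasion: 5.
R1 applies (level before this adjustment is 5 < 12, so +1): 5 + 1 = 6.
R2 applies (level before this adjustment is 6 ≥ 5, so +5): 6 + 5 = 11.
R3 applies: 11 + 1 = 12.
R4 applies: 12 − 2 = 10.
R5 applies: 10 − 2 = 8.
Final offense level: 8.
Level 8 falls in the 8 band.
Fine table: Level 8 → Ⱡ43,000–Ⱡ73,000.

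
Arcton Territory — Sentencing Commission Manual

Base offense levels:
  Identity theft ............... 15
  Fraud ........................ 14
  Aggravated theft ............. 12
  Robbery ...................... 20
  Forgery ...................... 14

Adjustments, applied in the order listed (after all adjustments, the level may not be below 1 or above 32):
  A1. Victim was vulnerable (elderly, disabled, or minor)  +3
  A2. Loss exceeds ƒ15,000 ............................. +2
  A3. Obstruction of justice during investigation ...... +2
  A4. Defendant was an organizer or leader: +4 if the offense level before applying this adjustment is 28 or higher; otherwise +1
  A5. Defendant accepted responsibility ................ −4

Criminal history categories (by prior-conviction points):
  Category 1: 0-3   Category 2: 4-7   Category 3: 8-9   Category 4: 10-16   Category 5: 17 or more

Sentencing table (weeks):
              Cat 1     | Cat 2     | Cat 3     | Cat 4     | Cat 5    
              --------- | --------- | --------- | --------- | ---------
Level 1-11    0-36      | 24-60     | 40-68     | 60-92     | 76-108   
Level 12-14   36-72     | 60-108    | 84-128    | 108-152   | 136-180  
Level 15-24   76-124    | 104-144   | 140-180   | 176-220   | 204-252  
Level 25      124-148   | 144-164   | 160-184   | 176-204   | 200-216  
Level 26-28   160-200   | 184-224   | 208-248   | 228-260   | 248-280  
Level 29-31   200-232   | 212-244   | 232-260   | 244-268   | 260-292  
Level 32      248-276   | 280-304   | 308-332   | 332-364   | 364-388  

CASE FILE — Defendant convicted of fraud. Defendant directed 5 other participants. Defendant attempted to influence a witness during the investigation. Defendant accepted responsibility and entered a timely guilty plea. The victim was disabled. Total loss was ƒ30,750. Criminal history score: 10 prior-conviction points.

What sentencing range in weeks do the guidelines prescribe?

176-220 weeks

Base offense level for fraud: 14.
A1 applies: 14 + 3 = 17.
A2 applies: 17 + 2 = 19.
A3 applies: 19 + 2 = 21.
A4 applies (level before this adjustment is 21 < 28, so +1): 21 + 1 = 22.
A5 applies: 22 − 4 = 18.
Final offense level: 18.
Criminal history: 10 prior points → Category 4 (10-16).
Level 18 falls in the 15-24 band.
Grid: Level 15-24 × Category 4 = 176-220 weeks.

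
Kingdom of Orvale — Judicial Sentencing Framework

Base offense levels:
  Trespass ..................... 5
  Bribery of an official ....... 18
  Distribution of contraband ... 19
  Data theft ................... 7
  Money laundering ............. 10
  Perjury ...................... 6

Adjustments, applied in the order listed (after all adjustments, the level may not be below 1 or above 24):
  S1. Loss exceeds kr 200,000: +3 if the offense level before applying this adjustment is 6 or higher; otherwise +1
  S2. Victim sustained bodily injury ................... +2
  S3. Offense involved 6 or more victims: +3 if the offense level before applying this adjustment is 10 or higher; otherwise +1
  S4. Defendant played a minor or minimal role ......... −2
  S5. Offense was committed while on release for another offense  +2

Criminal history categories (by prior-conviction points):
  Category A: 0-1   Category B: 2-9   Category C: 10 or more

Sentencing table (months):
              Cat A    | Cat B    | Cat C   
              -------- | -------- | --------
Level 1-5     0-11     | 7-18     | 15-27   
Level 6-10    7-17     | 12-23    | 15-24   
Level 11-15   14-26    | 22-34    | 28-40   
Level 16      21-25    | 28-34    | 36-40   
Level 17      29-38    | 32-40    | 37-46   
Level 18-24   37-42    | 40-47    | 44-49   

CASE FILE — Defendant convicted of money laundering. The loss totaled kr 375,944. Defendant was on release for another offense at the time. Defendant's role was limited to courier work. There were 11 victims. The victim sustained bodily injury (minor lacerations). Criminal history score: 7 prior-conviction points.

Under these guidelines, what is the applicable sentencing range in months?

Base offense level for money laundering: 10.
S1 applies (level before this adjustment is 10 ≥ 6, so +3): 10 + 3 = 13.
S2 applies: 13 + 2 = 15.
S3 applies (level before this adjustment is 15 ≥ 10, so +3): 15 + 3 = 18.
S4 applies: 18 − 2 = 16.
S5 applies: 16 + 2 = 18.
Final offense level: 18.
Criminal history: 7 prior points → Category B (2-9).
Level 18 falls in the 18-24 band.
Grid: Level 18-24 × Category B = 40-47 months.

40-47 months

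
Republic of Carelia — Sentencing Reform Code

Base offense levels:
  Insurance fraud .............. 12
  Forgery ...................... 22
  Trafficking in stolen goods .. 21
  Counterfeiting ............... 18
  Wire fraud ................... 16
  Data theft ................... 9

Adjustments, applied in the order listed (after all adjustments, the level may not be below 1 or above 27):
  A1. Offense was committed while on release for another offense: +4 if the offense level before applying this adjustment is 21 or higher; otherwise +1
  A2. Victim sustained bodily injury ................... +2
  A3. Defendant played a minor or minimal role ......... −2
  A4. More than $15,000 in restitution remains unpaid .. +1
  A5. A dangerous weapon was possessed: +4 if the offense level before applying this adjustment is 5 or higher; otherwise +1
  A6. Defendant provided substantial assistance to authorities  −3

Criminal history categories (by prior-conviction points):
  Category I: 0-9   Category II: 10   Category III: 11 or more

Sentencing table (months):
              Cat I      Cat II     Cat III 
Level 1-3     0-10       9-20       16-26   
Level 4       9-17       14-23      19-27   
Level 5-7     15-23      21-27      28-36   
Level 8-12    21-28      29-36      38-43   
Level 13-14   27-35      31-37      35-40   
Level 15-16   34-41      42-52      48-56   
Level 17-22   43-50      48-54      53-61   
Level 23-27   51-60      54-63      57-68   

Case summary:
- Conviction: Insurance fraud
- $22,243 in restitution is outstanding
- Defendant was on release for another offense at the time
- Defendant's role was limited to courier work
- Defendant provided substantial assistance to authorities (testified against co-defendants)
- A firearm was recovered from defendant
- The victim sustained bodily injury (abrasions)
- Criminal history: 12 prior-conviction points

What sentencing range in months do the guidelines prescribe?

48-56 months

Base offense level for insurance fraud: 12.
A1 applies (level before this adjustment is 12 < 21, so +1): 12 + 1 = 13.
A2 applies: 13 + 2 = 15.
A3 applies: 15 − 2 = 13.
A4 applies: 13 + 1 = 14.
A5 applies (level before this adjustment is 14 ≥ 5, so +4): 14 + 4 = 18.
A6 applies: 18 − 3 = 15.
Final offense level: 15.
Criminal history: 12 prior points → Category III (11+).
Level 15 falls in the 15-16 band.
Grid: Level 15-16 × Category III = 48-56 months.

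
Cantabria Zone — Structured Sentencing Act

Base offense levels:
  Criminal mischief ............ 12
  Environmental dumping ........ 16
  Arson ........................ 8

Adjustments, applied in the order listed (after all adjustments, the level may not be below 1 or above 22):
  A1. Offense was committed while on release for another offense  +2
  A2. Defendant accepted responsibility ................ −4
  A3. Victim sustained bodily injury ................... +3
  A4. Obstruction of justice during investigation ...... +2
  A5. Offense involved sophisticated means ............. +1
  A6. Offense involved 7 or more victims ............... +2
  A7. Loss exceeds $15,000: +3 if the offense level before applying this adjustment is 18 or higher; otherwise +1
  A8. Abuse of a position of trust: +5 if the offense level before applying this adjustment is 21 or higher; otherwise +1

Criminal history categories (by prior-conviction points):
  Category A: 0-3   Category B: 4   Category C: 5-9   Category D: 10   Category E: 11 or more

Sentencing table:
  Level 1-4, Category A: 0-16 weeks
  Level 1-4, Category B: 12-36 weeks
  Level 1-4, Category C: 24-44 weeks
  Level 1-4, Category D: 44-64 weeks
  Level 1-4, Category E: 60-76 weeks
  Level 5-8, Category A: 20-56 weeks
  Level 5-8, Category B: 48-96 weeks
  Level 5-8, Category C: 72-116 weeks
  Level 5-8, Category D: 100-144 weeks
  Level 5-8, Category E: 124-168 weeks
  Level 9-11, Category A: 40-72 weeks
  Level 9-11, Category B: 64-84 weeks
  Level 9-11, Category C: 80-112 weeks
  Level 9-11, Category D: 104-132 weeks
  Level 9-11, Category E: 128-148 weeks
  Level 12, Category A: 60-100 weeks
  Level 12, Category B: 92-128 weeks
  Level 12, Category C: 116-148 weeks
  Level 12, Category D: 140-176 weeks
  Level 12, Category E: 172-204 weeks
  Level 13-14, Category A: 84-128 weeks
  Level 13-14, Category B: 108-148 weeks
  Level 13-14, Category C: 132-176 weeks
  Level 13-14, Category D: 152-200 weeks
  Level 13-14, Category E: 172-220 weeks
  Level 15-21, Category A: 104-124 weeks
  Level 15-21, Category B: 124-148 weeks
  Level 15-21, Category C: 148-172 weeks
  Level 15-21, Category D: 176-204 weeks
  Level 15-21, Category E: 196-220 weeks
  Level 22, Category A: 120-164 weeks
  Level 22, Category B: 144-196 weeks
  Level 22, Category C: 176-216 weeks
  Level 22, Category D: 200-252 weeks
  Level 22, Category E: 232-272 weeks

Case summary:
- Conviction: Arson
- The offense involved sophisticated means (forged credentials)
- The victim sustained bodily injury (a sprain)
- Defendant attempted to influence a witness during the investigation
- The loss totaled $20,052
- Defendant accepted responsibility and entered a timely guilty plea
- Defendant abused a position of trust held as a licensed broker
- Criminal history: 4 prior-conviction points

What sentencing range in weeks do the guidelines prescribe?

Base offense level for arson: 8.
A2 applies: 8 − 4 = 4.
A3 applies: 4 + 3 = 7.
A4 applies: 7 + 2 = 9.
A5 applies: 9 + 1 = 10.
A6 does not apply.
A7 applies (level before this adjustment is 10 < 18, so +1): 10 + 1 = 11.
A8 applies (level before this adjustment is 11 < 21, so +1): 11 + 1 = 12.
Final offense level: 12.
Criminal history: 4 prior points → Category B (4).
Level 12 falls in the 12 band.
Grid: Level 12 × Category B = 92-128 weeks.

92-128 weeks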